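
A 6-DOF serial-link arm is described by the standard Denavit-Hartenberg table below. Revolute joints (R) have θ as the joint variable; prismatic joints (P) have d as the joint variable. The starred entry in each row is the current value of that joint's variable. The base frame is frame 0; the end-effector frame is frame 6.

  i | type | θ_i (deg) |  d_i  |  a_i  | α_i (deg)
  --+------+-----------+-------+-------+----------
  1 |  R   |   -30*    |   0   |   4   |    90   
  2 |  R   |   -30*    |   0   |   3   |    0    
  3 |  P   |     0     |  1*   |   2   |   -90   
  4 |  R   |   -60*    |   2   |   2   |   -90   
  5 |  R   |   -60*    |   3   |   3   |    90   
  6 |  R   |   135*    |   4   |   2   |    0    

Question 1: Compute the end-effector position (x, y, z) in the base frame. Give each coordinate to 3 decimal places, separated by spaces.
after link 1: o_1 = (3.4641, -2.0000, 0.0000)
after link 2: o_2 = (5.7141, -3.2990, -1.5000)
after link 3: o_3 = (6.7141, -5.0311, -2.5000)
after link 4: o_4 = (7.4641, -7.4641, -1.2679)
after link 5: o_5 = (11.2006, -9.3893, -0.6920)
after link 6: o_6 = (13.0504, -5.4696, 0.4098)

13.050 -5.470 0.410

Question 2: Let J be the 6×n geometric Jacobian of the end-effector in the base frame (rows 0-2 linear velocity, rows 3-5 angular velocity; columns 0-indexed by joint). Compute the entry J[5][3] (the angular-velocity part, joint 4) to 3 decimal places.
0.866

axis z_3 = (0.4330,-0.2500,0.8660); lever o_n−o_3 = (6.3363,-0.4385,2.9098)
cross product → J_v[:, 3] = (-0.3477,4.2274,1.3942)
J_ω[:, 3] = z_3
entry J[5][3] = 0.8660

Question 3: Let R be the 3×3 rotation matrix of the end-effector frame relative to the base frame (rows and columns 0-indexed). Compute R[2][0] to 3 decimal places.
-0.748

End-effector x-axis (col 0 of R) = (0.3914,0.5358,-0.7481)
R[2][0] = -0.7481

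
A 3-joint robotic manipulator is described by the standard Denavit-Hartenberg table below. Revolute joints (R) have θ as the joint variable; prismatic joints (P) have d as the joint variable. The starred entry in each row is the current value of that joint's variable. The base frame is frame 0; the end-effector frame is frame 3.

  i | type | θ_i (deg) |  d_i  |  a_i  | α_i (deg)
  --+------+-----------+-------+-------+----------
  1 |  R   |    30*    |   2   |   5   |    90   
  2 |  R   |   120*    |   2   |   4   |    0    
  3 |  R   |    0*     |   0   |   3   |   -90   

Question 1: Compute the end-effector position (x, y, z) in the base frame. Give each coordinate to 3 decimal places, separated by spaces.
after link 1: o_1 = (4.3301, 2.5000, 2.0000)
after link 2: o_2 = (3.5981, -0.2321, 5.4641)
after link 3: o_3 = (2.2990, -0.9821, 8.0622)

2.299 -0.982 8.062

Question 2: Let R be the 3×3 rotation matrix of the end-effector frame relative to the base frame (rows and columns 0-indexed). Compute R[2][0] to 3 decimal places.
End-effector x-axis (col 0 of R) = (-0.4330,-0.2500,0.8660)
R[2][0] = 0.8660

0.866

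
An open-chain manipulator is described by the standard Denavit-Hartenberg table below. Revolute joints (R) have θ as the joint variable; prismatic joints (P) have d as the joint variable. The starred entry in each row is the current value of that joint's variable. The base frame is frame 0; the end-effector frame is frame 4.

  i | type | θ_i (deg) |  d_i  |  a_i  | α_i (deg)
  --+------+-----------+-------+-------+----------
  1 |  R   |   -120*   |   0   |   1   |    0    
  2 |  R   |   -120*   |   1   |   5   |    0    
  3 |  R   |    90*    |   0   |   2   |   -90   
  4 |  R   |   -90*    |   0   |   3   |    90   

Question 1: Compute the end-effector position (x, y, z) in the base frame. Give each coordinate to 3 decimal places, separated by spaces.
after link 1: o_1 = (-0.5000, -0.8660, 0.0000)
after link 2: o_2 = (-3.0000, 3.4641, 1.0000)
after link 3: o_3 = (-4.7321, 2.4641, 1.0000)
after link 4: o_4 = (-4.7321, 2.4641, 4.0000)

-4.732 2.464 4.000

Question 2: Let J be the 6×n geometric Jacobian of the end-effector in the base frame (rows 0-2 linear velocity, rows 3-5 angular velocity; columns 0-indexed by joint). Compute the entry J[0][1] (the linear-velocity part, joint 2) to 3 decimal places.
axis z_1 = (0.0000,0.0000,1.0000); lever o_n−o_1 = (-4.2321,3.3301,4.0000)
cross product → J_v[:, 1] = (-3.3301,-4.2321,0.0000)
J_ω[:, 1] = z_1
entry J[0][1] = -3.3301

-3.330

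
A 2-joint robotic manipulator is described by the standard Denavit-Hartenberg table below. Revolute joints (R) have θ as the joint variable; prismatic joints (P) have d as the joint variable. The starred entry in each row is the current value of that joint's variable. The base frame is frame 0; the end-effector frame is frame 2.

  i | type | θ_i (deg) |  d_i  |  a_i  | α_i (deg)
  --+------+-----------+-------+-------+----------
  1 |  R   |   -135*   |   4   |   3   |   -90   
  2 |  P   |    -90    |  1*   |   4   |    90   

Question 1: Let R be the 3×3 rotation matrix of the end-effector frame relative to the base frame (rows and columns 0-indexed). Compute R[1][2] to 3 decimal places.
0.707

End-effector z-axis (col 2 of R) = (0.7071,0.7071,0.0000)
R[1][2] = 0.7071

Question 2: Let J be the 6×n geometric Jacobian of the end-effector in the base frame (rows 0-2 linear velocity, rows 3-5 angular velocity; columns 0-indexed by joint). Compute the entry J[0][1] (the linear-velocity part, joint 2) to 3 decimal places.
prismatic axis z_1 = (0.7071,-0.7071,0.0000)
J_v[:, 1] = z_1; J_ω[:, 1] = (0,0,0)
entry J[0][1] = 0.7071

0.707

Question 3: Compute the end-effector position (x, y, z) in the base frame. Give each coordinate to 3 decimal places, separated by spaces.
-1.414 -2.828 8.000

after link 1: o_1 = (-2.1213, -2.1213, 4.0000)
after link 2: o_2 = (-1.4142, -2.8284, 8.0000)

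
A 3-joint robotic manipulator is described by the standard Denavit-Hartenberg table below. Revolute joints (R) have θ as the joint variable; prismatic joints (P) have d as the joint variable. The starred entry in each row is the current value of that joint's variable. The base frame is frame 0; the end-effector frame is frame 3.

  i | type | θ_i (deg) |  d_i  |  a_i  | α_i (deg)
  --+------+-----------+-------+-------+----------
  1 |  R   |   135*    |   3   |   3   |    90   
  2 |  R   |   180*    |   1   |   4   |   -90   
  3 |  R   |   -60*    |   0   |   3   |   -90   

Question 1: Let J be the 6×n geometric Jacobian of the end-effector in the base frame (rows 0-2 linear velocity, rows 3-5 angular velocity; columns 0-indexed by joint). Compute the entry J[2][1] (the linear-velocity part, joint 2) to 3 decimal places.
-5.500

axis z_1 = (0.7071,0.7071,0.0000); lever o_n−o_1 = (6.4333,-1.3449,0.0000)
cross product → J_v[:, 1] = (0.0000,-0.0000,-5.5000)
J_ω[:, 1] = z_1
entry J[2][1] = -5.5000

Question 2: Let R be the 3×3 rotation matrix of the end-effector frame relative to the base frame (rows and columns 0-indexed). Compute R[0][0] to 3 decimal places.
0.966

End-effector x-axis (col 0 of R) = (0.9659,0.2588,0.0000)
R[0][0] = 0.9659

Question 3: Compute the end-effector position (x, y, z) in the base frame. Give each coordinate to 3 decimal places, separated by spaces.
4.312 0.776 3.000

after link 1: o_1 = (-2.1213, 2.1213, 3.0000)
after link 2: o_2 = (1.4142, -0.0000, 3.0000)
after link 3: o_3 = (4.3120, 0.7765, 3.0000)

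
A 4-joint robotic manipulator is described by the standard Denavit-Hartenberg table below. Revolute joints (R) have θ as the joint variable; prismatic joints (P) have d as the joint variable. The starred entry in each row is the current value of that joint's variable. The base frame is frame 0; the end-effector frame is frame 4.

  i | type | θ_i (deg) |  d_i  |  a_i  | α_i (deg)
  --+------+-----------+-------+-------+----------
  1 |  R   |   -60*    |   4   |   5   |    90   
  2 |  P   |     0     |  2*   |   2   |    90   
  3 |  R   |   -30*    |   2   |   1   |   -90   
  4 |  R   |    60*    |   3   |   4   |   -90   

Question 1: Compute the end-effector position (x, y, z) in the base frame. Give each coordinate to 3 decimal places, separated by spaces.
after link 1: o_1 = (2.5000, -4.3301, 4.0000)
after link 2: o_2 = (1.7679, -7.0622, 4.0000)
after link 3: o_3 = (2.6340, -7.5622, 2.0000)
after link 4: o_4 = (2.8660, -11.1603, 5.4641)

2.866 -11.160 5.464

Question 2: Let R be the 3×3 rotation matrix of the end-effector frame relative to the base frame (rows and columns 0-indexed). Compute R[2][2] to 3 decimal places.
End-effector z-axis (col 2 of R) = (-0.7500,0.4330,0.5000)
R[2][2] = 0.5000

0.500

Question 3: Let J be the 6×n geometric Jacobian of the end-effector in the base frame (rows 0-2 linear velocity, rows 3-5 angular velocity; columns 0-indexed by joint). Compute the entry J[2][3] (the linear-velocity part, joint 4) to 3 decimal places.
2.000

axis z_3 = (-0.5000,-0.8660,0.0000); lever o_n−o_3 = (0.2321,-3.5981,3.4641)
cross product → J_v[:, 3] = (-3.0000,1.7321,2.0000)
J_ω[:, 3] = z_3
entry J[2][3] = 2.0000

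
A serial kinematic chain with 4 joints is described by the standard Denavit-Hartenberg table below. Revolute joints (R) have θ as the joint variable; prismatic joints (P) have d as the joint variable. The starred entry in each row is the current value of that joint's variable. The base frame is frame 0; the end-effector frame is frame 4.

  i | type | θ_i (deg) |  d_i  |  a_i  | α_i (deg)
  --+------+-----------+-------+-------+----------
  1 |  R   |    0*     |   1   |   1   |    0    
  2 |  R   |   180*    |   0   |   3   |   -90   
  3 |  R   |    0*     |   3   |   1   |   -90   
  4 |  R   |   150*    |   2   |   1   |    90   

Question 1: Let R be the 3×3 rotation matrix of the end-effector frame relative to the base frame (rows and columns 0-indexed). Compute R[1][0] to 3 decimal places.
End-effector x-axis (col 0 of R) = (0.8660,0.5000,-0.0000)
R[1][0] = 0.5000

0.500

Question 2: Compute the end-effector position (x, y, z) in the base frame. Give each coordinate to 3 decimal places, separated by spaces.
after link 1: o_1 = (1.0000, 0.0000, 1.0000)
after link 2: o_2 = (-2.0000, 0.0000, 1.0000)
after link 3: o_3 = (-3.0000, -3.0000, 1.0000)
after link 4: o_4 = (-2.1340, -2.5000, -1.0000)

-2.134 -2.500 -1.000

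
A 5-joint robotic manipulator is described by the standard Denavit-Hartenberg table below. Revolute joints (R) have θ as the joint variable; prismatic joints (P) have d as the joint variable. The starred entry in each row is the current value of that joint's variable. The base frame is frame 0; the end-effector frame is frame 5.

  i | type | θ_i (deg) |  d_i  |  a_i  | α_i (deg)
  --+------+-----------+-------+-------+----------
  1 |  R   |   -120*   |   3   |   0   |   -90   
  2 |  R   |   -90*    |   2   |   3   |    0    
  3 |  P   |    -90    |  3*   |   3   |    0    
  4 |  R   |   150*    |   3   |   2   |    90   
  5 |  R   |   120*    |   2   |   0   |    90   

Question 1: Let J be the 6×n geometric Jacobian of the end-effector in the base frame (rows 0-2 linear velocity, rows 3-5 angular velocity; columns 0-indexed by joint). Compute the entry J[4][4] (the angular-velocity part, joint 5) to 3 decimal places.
0.433

axis z_4 = (0.2500,0.4330,0.8660); lever o_n−o_4 = (0.5000,0.8660,1.7321)
cross product → J_v[:, 4] = (0.0000,-0.0000,0.0000)
J_ω[:, 4] = z_4
entry J[4][4] = 0.4330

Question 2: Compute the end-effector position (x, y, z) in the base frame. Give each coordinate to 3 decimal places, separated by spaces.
8.062 -2.036 8.732

after link 1: o_1 = (0.0000, 0.0000, 3.0000)
after link 2: o_2 = (1.7321, -1.0000, 6.0000)
after link 3: o_3 = (5.8301, 0.0981, 6.0000)
after link 4: o_4 = (7.5622, -2.9019, 7.0000)
after link 5: o_5 = (8.0622, -2.0359, 8.7321)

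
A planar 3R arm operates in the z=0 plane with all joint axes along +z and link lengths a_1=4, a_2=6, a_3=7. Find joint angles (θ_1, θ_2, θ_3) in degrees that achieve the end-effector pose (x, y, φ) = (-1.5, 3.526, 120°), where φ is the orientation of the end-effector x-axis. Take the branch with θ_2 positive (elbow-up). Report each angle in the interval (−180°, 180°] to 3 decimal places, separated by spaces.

wrist centre = target − a_3·(cos φ, sin φ) = (2.0000, -2.5362)
cos θ_2 = (10.4322−4²−6²)/(2·4·6) = -0.8660; θ_2 = 149.9966° (elbow-up)
β = atan2(-2.5362,2.0000) = -51.7411°; ψ = atan2(3.0003,-1.1960) = 111.7331°
θ_1 = β − ψ = -163.4742°
θ_3 = φ − θ_1 − θ_2 = 133.4776° (wrapped to (-180°,180°])

-163.474 149.997 133.478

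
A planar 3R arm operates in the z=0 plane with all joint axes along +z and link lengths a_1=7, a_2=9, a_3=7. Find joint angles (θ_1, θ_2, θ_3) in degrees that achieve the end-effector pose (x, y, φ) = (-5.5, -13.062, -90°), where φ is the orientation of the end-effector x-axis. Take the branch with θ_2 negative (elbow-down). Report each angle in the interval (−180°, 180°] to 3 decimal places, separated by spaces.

wrist centre = target − a_3·(cos φ, sin φ) = (-5.5000, -6.0620)
cos θ_2 = (66.9978−7²−9²)/(2·7·9) = -0.5000; θ_2 = -120.0011° (elbow-down)
β = atan2(-6.0620,-5.5000) = -132.2172°; ψ = atan2(-7.7941,2.4998) = -72.2172°
θ_1 = β − ψ = -60.0000°
θ_3 = φ − θ_1 − θ_2 = 90.0011° (wrapped to (-180°,180°])

-60.000 -120.001 90.001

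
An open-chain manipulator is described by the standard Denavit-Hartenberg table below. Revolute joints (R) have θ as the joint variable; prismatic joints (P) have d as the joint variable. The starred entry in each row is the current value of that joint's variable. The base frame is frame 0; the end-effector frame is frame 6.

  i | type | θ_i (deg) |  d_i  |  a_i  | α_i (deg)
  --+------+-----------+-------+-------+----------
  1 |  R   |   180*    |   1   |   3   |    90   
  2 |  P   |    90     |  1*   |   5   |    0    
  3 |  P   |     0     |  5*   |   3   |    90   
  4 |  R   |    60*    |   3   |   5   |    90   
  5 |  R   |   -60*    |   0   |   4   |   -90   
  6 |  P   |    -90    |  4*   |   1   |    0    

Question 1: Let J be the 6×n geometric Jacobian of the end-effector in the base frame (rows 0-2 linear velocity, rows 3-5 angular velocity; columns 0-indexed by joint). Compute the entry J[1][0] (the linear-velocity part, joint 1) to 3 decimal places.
-4.536

axis z_0 = ẑ; lever o_n−o_0 = (-4.5359,14.5622,15.0981)
cross product → J_v[:, 0] = (-14.5622,-4.5359,0.0000)
J_ω[:, 0] = z_0
entry J[1][0] = -4.5359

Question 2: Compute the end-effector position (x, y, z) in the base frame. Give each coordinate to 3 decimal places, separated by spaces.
-4.536 14.562 15.098

after link 1: o_1 = (-3.0000, 0.0000, 1.0000)
after link 2: o_2 = (-3.0000, 1.0000, 6.0000)
after link 3: o_3 = (-3.0000, 6.0000, 9.0000)
after link 4: o_4 = (-6.0000, 10.3301, 11.5000)
after link 5: o_5 = (-2.5359, 12.0622, 12.5000)
after link 6: o_6 = (-4.5359, 14.5622, 15.0981)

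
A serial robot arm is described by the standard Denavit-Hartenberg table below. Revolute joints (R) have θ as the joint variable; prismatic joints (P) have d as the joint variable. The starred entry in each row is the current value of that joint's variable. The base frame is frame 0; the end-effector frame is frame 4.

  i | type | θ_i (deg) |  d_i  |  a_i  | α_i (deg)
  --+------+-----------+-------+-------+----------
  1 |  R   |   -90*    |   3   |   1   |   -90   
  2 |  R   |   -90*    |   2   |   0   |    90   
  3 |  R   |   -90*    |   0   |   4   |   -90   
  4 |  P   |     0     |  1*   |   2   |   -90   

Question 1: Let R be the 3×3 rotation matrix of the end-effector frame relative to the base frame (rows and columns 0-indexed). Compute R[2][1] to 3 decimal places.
-1.000

End-effector y-axis (col 1 of R) = (0.0000,-0.0000,-1.0000)
R[2][1] = -1.0000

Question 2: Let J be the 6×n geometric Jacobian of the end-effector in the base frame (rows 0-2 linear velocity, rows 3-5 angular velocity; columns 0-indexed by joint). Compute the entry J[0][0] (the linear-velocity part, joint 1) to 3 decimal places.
1.000

axis z_0 = ẑ; lever o_n−o_0 = (-4.0000,-1.0000,4.0000)
cross product → J_v[:, 0] = (1.0000,-4.0000,0.0000)
J_ω[:, 0] = z_0
entry J[0][0] = 1.0000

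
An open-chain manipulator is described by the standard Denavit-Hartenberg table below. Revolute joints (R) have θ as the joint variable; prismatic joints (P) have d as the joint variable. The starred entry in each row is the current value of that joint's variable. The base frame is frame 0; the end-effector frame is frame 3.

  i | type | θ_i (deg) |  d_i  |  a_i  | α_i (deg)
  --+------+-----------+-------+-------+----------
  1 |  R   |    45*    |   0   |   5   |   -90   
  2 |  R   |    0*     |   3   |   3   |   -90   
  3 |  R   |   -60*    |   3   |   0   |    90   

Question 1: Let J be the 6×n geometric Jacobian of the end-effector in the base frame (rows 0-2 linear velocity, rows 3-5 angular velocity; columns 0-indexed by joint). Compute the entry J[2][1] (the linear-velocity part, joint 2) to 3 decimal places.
axis z_1 = (-0.7071,0.7071,0.0000); lever o_n−o_1 = (0.0000,4.2426,-3.0000)
cross product → J_v[:, 1] = (-2.1213,-2.1213,-3.0000)
J_ω[:, 1] = z_1
entry J[2][1] = -3.0000

-3.000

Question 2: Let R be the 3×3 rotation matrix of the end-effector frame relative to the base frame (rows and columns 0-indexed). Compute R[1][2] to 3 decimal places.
End-effector z-axis (col 2 of R) = (-0.9659,-0.2588,0.0000)
R[1][2] = -0.2588

-0.259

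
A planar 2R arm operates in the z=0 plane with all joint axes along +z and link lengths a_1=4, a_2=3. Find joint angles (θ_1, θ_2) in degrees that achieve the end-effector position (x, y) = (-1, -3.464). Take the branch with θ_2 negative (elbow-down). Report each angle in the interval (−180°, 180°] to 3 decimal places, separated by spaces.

cos θ_2 = (12.9993−4²−3²)/(2·4·3) = -0.5000; θ_2 = -120.0019° (elbow-down)
β = atan2(-3.4640,-1.0000) = -106.1026°; ψ = atan2(-2.5980,2.4999) = -46.1026°
θ_1 = β − ψ = -60.0000°

-60.000 -120.002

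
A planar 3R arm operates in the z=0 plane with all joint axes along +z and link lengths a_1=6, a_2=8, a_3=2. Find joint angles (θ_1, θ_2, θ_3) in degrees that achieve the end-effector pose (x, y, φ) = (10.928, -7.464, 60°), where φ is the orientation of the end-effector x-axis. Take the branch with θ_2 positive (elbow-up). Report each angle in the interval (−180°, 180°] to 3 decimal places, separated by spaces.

wrist centre = target − a_3·(cos φ, sin φ) = (9.9280, -9.1961)
cos θ_2 = (183.1325−6²−8²)/(2·6·8) = 0.8660; θ_2 = 30.0070° (elbow-up)
β = atan2(-9.1961,9.9280) = -42.8081°; ψ = atan2(4.0009,12.9277) = 17.1962°
θ_1 = β − ψ = -60.0043°
θ_3 = φ − θ_1 − θ_2 = 89.9973° (wrapped to (-180°,180°])

-60.004 30.007 89.997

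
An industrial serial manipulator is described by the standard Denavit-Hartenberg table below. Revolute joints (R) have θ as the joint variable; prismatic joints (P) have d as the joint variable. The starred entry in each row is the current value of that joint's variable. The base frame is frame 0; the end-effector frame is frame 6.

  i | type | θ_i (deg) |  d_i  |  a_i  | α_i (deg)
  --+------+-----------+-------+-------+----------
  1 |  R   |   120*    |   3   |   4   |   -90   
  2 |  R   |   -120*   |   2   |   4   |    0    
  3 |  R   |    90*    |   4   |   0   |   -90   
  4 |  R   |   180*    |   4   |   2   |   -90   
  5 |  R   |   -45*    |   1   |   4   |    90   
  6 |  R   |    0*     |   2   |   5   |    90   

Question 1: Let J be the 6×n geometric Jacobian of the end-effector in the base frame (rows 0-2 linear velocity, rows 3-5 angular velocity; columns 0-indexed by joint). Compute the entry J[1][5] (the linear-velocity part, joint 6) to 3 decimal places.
axis z_5 = (-0.4830,0.8365,-0.2588); lever o_n−o_5 = (-0.3189,0.5523,-5.3473)
cross product → J_v[:, 5] = (-4.3301,-2.5000,-0.0000)
J_ω[:, 5] = z_5
entry J[1][5] = -2.5000

-2.500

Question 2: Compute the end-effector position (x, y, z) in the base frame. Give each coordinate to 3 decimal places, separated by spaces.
after link 1: o_1 = (-2.0000, 3.4641, 3.0000)
after link 2: o_2 = (-2.7321, 0.7321, 6.4641)
after link 3: o_3 = (-6.1962, -1.2679, 6.4641)
after link 4: o_4 = (-6.3301, -1.0359, 2.0000)
after link 5: o_5 = (-6.6785, -2.4325, -1.8637)
after link 6: o_6 = (-6.9974, -1.8802, -7.2110)

-6.997 -1.880 -7.211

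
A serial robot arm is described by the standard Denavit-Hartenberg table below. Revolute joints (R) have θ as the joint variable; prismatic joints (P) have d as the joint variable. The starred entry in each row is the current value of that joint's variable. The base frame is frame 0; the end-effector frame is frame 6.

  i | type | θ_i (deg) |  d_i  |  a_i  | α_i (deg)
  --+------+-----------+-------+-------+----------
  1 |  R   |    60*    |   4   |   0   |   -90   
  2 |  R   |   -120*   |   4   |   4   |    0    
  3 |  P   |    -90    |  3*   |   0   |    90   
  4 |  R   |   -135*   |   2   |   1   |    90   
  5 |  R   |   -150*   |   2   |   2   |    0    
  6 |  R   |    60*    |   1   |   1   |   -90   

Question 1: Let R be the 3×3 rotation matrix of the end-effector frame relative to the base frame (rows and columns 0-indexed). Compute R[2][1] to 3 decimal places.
-0.354

End-effector y-axis (col 1 of R) = (0.3062,-0.8839,-0.3536)
R[2][1] = -0.3536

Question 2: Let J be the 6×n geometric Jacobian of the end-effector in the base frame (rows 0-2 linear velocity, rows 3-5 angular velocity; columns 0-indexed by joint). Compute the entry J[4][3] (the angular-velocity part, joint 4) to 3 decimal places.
axis z_3 = (0.2500,0.4330,-0.8660); lever o_n−o_3 = (-1.5910,2.5222,0.8018)
cross product → J_v[:, 3] = (2.5315,1.1774,1.3195)
J_ω[:, 3] = z_3
entry J[4][3] = 0.4330

0.433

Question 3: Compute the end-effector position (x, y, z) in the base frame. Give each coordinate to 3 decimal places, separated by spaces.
-8.653 4.290 8.266

after link 1: o_1 = (0.0000, 0.0000, 4.0000)
after link 2: o_2 = (-4.4641, 0.2679, 7.4641)
after link 3: o_3 = (-7.0622, 1.7679, 7.4641)
after link 4: o_4 = (-5.6436, 2.8108, 6.0856)
after link 5: o_5 = (-8.0970, 3.8393, 7.0464)
after link 6: o_6 = (-8.6532, 4.2902, 8.2659)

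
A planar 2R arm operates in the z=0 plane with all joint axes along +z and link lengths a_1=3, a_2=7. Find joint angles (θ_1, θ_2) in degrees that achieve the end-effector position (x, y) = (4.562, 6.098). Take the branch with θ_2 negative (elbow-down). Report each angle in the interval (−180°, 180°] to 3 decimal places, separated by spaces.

120.004 -90.003

cos θ_2 = (57.9974−3²−7²)/(2·3·7) = -0.0001; θ_2 = -90.0035° (elbow-down)
β = atan2(6.0980,4.5620) = 53.1993°; ψ = atan2(-7.0000,2.9996) = -66.8044°
θ_1 = β − ψ = 120.0037°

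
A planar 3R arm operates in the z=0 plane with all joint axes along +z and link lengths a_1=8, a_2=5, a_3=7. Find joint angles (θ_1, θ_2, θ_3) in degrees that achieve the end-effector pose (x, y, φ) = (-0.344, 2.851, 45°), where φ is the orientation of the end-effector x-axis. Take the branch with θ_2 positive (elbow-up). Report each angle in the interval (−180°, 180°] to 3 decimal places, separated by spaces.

wrist centre = target − a_3·(cos φ, sin φ) = (-5.2937, -2.0987)
cos θ_2 = (32.4285−8²−5²)/(2·8·5) = -0.7071; θ_2 = 135.0030° (elbow-up)
β = atan2(-2.0987,-5.2937) = -158.3738°; ψ = atan2(3.5353,4.4643) = 38.3764°
θ_1 = β − ψ = -196.7501°
θ_3 = φ − θ_1 − θ_2 = 106.7471° (wrapped to (-180°,180°])

163.250 135.003 106.747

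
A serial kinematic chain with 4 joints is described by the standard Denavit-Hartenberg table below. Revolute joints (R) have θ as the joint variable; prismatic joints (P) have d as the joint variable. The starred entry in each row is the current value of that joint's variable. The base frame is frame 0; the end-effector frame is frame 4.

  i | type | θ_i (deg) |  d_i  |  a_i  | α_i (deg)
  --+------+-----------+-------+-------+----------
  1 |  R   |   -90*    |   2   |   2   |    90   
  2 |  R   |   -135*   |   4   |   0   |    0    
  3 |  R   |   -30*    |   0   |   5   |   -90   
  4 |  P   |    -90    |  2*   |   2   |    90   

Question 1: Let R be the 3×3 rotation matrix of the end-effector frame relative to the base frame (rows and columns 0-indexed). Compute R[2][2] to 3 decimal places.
End-effector z-axis (col 2 of R) = (0.0000,-0.9659,0.2588)
R[2][2] = 0.2588

0.259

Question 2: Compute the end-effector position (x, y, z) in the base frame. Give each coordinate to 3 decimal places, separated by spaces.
-6.000 2.312 -1.226

after link 1: o_1 = (0.0000, -2.0000, 2.0000)
after link 2: o_2 = (-4.0000, -2.0000, 2.0000)
after link 3: o_3 = (-4.0000, 2.8296, 0.7059)
after link 4: o_4 = (-6.0000, 2.3120, -1.2259)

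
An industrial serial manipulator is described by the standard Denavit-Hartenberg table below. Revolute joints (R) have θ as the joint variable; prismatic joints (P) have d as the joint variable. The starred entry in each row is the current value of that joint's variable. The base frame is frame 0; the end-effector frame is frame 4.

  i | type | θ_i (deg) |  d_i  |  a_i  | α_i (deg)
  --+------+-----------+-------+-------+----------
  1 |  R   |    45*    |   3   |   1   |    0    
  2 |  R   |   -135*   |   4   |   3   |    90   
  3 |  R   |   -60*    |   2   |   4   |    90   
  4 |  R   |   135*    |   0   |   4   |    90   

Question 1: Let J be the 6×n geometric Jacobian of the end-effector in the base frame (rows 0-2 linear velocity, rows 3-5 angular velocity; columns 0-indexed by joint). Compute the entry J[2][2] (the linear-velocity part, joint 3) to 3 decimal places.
axis z_2 = (-1.0000,0.0000,0.0000); lever o_n−o_2 = (-4.8284,-0.5858,-1.0146)
cross product → J_v[:, 2] = (0.0000,-1.0146,0.5858)
J_ω[:, 2] = z_2
entry J[2][2] = 0.5858

0.586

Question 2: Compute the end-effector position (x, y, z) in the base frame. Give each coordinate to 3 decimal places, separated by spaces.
after link 1: o_1 = (0.7071, 0.7071, 3.0000)
after link 2: o_2 = (0.7071, -2.2929, 7.0000)
after link 3: o_3 = (-1.2929, -4.2929, 3.5359)
after link 4: o_4 = (-4.1213, -2.8787, 5.9854)

-4.121 -2.879 5.985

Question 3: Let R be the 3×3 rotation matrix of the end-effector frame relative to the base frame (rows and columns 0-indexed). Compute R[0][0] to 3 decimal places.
-0.707

End-effector x-axis (col 0 of R) = (-0.7071,0.3536,0.6124)
R[0][0] = -0.7071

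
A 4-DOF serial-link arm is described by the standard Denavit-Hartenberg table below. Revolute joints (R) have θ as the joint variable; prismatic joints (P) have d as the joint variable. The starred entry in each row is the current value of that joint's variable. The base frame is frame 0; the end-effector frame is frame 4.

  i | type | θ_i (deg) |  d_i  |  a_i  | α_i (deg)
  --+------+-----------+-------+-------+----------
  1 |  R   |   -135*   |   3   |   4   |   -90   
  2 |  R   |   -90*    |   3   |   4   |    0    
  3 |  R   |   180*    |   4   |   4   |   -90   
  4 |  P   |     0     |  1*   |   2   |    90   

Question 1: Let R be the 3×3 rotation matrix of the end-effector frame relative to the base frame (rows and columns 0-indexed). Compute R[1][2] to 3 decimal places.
End-effector z-axis (col 2 of R) = (0.7071,-0.7071,0.0000)
R[1][2] = -0.7071

-0.707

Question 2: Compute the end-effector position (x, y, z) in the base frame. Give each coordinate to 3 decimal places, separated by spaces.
2.828 -7.071 1.000

after link 1: o_1 = (-2.8284, -2.8284, 3.0000)
after link 2: o_2 = (-0.7071, -4.9497, 7.0000)
after link 3: o_3 = (2.1213, -7.7782, 3.0000)
after link 4: o_4 = (2.8284, -7.0711, 1.0000)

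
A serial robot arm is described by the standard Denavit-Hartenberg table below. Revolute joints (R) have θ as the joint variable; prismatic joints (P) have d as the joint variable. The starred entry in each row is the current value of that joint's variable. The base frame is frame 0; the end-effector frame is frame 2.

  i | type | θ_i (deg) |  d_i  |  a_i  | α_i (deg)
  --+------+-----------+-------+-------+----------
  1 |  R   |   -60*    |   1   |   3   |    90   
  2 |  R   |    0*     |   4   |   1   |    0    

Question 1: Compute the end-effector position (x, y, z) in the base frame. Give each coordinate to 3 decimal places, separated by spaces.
after link 1: o_1 = (1.5000, -2.5981, 1.0000)
after link 2: o_2 = (-1.4641, -5.4641, 1.0000)

-1.464 -5.464 1.000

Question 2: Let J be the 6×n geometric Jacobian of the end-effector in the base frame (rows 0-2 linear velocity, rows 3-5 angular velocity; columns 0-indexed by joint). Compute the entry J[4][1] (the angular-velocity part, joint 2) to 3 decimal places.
axis z_1 = (-0.8660,-0.5000,0.0000); lever o_n−o_1 = (-2.9641,-2.8660,0.0000)
cross product → J_v[:, 1] = (0.0000,0.0000,1.0000)
J_ω[:, 1] = z_1
entry J[4][1] = -0.5000

-0.500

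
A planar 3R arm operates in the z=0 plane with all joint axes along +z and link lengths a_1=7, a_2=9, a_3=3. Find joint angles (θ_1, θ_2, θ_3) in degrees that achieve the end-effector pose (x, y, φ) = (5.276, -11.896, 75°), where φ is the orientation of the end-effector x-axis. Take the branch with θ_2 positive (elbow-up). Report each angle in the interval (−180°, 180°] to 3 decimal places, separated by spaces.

wrist centre = target − a_3·(cos φ, sin φ) = (4.4995, -14.7938)
cos θ_2 = (239.1017−7²−9²)/(2·7·9) = 0.8659; θ_2 = 30.0159° (elbow-up)
β = atan2(-14.7938,4.4995) = -73.0828°; ψ = atan2(4.5022,14.7930) = 16.9273°
θ_1 = β − ψ = -90.0101°
θ_3 = φ − θ_1 − θ_2 = 134.9943° (wrapped to (-180°,180°])

-90.010 30.016 134.994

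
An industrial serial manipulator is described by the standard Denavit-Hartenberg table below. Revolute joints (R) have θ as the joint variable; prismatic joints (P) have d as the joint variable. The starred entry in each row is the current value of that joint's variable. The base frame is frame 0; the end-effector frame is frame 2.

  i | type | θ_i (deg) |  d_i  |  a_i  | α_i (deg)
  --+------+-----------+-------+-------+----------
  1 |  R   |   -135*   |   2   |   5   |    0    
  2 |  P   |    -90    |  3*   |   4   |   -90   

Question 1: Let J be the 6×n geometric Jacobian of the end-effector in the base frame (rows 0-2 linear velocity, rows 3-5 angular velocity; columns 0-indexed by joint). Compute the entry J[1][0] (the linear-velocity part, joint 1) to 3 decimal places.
axis z_0 = ẑ; lever o_n−o_0 = (-6.3640,-0.7071,5.0000)
cross product → J_v[:, 0] = (0.7071,-6.3640,0.0000)
J_ω[:, 0] = z_0
entry J[1][0] = -6.3640

-6.364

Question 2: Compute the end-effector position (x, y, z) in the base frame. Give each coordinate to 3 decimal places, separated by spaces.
-6.364 -0.707 5.000

after link 1: o_1 = (-3.5355, -3.5355, 2.0000)
after link 2: o_2 = (-6.3640, -0.7071, 5.0000)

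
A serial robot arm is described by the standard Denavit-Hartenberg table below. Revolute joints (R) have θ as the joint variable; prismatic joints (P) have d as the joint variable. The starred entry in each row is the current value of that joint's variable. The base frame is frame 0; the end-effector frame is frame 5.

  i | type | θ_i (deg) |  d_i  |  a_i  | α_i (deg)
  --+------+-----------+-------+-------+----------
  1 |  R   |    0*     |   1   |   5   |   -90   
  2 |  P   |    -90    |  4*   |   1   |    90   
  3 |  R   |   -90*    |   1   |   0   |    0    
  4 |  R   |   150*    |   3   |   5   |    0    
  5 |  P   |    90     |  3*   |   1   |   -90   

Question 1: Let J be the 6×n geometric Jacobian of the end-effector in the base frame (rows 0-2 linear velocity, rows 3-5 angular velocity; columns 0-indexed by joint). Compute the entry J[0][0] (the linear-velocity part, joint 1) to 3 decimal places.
-8.830

axis z_0 = ẑ; lever o_n−o_0 = (-2.0000,8.8301,3.6340)
cross product → J_v[:, 0] = (-8.8301,-2.0000,0.0000)
J_ω[:, 0] = z_0
entry J[0][0] = -8.8301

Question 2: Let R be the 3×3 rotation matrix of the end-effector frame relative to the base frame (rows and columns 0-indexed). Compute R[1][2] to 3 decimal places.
End-effector z-axis (col 2 of R) = (-0.0000,-0.8660,-0.5000)
R[1][2] = -0.8660

-0.866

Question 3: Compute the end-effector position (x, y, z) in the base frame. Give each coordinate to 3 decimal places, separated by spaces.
after link 1: o_1 = (5.0000, 0.0000, 1.0000)
after link 2: o_2 = (5.0000, 4.0000, 2.0000)
after link 3: o_3 = (4.0000, 4.0000, 2.0000)
after link 4: o_4 = (1.0000, 8.3301, 4.5000)
after link 5: o_5 = (-2.0000, 8.8301, 3.6340)

-2.000 8.830 3.634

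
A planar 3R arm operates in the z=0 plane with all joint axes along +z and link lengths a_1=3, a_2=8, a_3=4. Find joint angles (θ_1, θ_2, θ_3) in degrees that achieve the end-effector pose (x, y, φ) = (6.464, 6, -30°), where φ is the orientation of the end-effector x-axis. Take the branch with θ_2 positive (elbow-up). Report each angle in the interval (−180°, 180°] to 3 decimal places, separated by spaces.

0.000 90.001 -120.001

wrist centre = target − a_3·(cos φ, sin φ) = (2.9999, 8.0000)
cos θ_2 = (72.9994−3²−8²)/(2·3·8) = -0.0000; θ_2 = 90.0007° (elbow-up)
β = atan2(8.0000,2.9999) = 69.4446°; ψ = atan2(8.0000,2.9999) = 69.4446°
θ_1 = β − ψ = 0.0000°
θ_3 = φ − θ_1 − θ_2 = -120.0007° (wrapped to (-180°,180°])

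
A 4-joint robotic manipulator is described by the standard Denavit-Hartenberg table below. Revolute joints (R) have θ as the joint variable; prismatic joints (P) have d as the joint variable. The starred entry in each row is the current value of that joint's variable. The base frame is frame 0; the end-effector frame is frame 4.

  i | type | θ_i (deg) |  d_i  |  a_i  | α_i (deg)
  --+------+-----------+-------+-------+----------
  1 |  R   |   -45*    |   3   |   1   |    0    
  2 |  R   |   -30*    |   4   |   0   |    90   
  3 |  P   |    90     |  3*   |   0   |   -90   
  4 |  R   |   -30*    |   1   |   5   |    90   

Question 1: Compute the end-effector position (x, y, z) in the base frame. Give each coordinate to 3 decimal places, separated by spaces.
-4.864 -1.165 11.330

after link 1: o_1 = (0.7071, -0.7071, 3.0000)
after link 2: o_2 = (0.7071, -0.7071, 7.0000)
after link 3: o_3 = (-2.1907, -1.4836, 7.0000)
after link 4: o_4 = (-4.8643, -1.1647, 11.3301)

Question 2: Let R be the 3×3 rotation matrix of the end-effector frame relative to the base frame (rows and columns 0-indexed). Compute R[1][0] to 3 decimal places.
End-effector x-axis (col 0 of R) = (-0.4830,-0.1294,0.8660)
R[1][0] = -0.1294

-0.129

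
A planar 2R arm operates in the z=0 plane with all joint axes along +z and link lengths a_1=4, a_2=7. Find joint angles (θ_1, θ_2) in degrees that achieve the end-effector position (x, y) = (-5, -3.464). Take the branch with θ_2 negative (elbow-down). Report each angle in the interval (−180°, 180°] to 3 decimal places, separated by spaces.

-60.000 -120.001

cos θ_2 = (36.9993−4²−7²)/(2·4·7) = -0.5000; θ_2 = -120.0008° (elbow-down)
β = atan2(-3.4640,-5.0000) = -145.2858°; ψ = atan2(-6.0621,0.4999) = -85.2858°
θ_1 = β − ψ = -60.0000°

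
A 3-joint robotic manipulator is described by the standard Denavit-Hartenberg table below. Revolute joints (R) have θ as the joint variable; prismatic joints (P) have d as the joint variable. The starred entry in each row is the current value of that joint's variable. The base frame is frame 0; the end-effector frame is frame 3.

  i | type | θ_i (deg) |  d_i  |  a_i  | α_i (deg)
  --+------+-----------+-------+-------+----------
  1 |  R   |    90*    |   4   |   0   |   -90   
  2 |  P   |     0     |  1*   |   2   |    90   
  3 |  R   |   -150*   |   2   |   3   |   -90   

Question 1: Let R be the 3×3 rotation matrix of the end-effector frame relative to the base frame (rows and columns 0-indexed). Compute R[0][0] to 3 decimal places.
End-effector x-axis (col 0 of R) = (0.5000,-0.8660,0.0000)
R[0][0] = 0.5000

0.500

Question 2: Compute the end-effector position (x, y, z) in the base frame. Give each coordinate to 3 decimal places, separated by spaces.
0.500 -0.598 6.000

after link 1: o_1 = (0.0000, 0.0000, 4.0000)
after link 2: o_2 = (-1.0000, 2.0000, 4.0000)
after link 3: o_3 = (0.5000, -0.5981, 6.0000)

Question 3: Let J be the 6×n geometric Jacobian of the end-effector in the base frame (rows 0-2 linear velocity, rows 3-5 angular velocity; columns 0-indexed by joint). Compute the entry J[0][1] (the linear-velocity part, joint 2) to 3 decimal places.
-1.000

prismatic axis z_1 = (-1.0000,0.0000,0.0000)
J_v[:, 1] = z_1; J_ω[:, 1] = (0,0,0)
entry J[0][1] = -1.0000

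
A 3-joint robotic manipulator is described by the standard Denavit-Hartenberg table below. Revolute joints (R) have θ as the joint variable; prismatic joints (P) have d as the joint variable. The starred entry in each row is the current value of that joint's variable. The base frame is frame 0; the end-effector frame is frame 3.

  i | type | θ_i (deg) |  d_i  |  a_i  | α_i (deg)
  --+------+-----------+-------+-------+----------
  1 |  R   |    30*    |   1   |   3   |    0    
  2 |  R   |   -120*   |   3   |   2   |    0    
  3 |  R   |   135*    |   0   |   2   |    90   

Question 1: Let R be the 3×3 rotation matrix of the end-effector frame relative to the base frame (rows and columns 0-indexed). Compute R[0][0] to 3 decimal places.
0.707

End-effector x-axis (col 0 of R) = (0.7071,0.7071,0.0000)
R[0][0] = 0.7071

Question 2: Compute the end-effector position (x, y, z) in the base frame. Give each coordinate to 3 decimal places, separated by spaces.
4.012 0.914 4.000

after link 1: o_1 = (2.5981, 1.5000, 1.0000)
after link 2: o_2 = (2.5981, -0.5000, 4.0000)
after link 3: o_3 = (4.0123, 0.9142, 4.0000)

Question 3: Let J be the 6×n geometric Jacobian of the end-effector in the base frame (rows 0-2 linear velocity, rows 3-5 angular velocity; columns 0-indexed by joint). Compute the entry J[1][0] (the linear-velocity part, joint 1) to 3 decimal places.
4.012

axis z_0 = ẑ; lever o_n−o_0 = (4.0123,0.9142,4.0000)
cross product → J_v[:, 0] = (-0.9142,4.0123,0.0000)
J_ω[:, 0] = z_0
entry J[1][0] = 4.0123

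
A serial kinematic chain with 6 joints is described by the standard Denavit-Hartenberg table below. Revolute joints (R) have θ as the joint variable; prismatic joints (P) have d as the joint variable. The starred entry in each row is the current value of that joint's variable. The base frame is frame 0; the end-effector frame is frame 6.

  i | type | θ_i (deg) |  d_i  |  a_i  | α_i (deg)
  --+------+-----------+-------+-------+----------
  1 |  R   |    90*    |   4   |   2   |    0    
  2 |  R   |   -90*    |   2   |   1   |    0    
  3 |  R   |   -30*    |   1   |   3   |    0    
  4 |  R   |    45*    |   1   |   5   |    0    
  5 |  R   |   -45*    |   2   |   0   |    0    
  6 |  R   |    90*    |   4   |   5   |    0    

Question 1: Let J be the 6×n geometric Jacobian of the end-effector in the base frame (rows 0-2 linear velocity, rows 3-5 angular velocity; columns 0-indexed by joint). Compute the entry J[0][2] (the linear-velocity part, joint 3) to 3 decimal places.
axis z_2 = (0.0000,0.0000,1.0000); lever o_n−o_2 = (9.9277,4.1242,8.0000)
cross product → J_v[:, 2] = (-4.1242,9.9277,0.0000)
J_ω[:, 2] = z_2
entry J[0][2] = -4.1242

-4.124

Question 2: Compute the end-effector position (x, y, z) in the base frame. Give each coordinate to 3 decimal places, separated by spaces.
10.928 6.124 14.000

after link 1: o_1 = (0.0000, 2.0000, 4.0000)
after link 2: o_2 = (1.0000, 2.0000, 6.0000)
after link 3: o_3 = (3.5981, 0.5000, 7.0000)
after link 4: o_4 = (8.4277, 1.7941, 8.0000)
after link 5: o_5 = (8.4277, 1.7941, 10.0000)
after link 6: o_6 = (10.9277, 6.1242, 14.0000)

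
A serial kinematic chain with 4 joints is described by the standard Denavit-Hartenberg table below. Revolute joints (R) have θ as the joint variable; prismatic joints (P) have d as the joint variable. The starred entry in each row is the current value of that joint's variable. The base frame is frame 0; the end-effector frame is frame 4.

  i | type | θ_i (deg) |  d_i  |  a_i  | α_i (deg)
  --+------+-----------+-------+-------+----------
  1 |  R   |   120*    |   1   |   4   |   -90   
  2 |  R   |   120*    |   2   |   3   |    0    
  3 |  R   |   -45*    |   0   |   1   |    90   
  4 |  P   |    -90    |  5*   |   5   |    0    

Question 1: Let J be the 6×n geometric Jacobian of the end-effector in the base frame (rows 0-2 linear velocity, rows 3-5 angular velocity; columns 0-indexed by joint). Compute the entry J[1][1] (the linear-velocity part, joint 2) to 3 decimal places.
-1.966

axis z_1 = (-0.8660,-0.5000,0.0000); lever o_n−o_1 = (0.8039,4.6077,-2.2699)
cross product → J_v[:, 1] = (1.1350,-1.9658,-3.5884)
J_ω[:, 1] = z_1
entry J[1][1] = -1.9658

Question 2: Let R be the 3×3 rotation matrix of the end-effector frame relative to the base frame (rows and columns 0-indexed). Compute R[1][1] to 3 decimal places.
0.224

End-effector y-axis (col 1 of R) = (-0.1294,0.2241,-0.9659)
R[1][1] = 0.2241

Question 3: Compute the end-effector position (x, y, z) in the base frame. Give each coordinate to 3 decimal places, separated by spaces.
-1.196 8.072 -1.270

after link 1: o_1 = (-2.0000, 3.4641, 1.0000)
after link 2: o_2 = (-2.9821, 1.1651, -1.5981)
after link 3: o_3 = (-3.1115, 1.3892, -2.5640)
after link 4: o_4 = (-1.1961, 8.0718, -1.2699)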